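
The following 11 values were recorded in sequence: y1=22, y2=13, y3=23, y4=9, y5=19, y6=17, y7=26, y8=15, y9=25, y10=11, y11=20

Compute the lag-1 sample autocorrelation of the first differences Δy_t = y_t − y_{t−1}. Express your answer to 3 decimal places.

-0.834

First differences Δy: -9, 10, -14, 10, -2, 9, -11, 10, -14, 9
Mean of differences = -0.2000
Numerator Σ(Δy_t−Δȳ)(Δy_{t+1}−Δȳ) = -883.4400
Denominator Σ(Δy_t−Δȳ)² = 1059.6000
r_1(Δy) = -883.4400 / 1059.6000 = -0.834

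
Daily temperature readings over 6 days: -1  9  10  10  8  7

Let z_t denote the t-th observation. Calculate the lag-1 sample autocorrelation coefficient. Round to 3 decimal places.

Mean z̄ = (-1 + 9 + 10 + 10 + 8 + 7)/6 = 7.1667
Deviations from mean: -8.1667, 1.8333, 2.8333, 2.8333, 0.8333, -0.1667
Numerator Σ_{t=1}^{5}(z_t−z̄)(z_{t+1}−z̄) = 0.4722
Denominator Σ(z_t−z̄)² = 86.8333
r_1 = 0.4722 / 86.8333 = 0.005

0.005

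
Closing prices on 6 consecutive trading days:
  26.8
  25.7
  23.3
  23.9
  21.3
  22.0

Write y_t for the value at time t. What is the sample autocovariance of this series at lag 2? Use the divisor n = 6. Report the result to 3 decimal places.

-0.038

Mean ȳ = (26.8 + 25.7 + 23.3 + 23.9 + 21.3 + 22.0)/6 = 23.8333
Deviations: 2.9667, 1.8667, -0.5333, 0.0667, -2.5333, -1.8333
Σ_{t=1}^{4}(y_t−ȳ)(y_{t+2}−ȳ) = -0.2289
γ_2 = -0.2289 / 6 = -0.038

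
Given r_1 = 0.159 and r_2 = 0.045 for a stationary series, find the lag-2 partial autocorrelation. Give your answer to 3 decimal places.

0.020

φ_{22} = (r_2 − r_1²) / (1 − r_1²)
r_1² = (0.159)² = 0.025281
Numerator = 0.045 − 0.0253 = 0.0197; denominator = 1 − 0.0253 = 0.9747
φ_{22} = 0.0197 / 0.9747 = 0.020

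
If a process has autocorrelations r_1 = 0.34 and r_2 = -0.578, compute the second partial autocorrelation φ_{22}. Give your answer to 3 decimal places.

φ_{22} = (r_2 − r_1²) / (1 − r_1²)
r_1² = (0.34)² = 0.1156
Numerator = -0.578 − 0.1156 = -0.6936; denominator = 1 − 0.1156 = 0.8844
φ_{22} = -0.6936 / 0.8844 = -0.784

-0.784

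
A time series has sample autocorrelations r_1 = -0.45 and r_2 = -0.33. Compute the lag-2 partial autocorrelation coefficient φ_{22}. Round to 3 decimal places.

-0.668

φ_{22} = (r_2 − r_1²) / (1 − r_1²)
r_1² = (-0.45)² = 0.2025
Numerator = -0.33 − 0.2025 = -0.5325; denominator = 1 − 0.2025 = 0.7975
φ_{22} = -0.5325 / 0.7975 = -0.668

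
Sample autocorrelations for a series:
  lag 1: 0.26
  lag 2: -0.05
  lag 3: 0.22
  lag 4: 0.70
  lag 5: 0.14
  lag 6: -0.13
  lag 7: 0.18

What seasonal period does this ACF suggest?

4

The largest autocorrelation is r_4 = 0.70; the remaining lags stay at or below 0.26.
The dominant spike at lag 4 indicates a seasonal period of 4.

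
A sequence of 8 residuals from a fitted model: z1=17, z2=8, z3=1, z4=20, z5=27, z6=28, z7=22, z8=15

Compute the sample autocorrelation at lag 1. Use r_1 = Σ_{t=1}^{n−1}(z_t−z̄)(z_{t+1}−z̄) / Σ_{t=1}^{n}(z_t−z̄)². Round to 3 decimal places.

0.470

Mean z̄ = (17 + 8 + 1 + 20 + 27 + 28 + 22 + 15)/8 = 17.2500
Numerator Σ_{t=1}^{7}(z_t−z̄)(z_{t+1}−z̄) = 279.9375
Denominator Σ(z_t−z̄)² = 595.5000
r_1 = 279.9375 / 595.5000 = 0.470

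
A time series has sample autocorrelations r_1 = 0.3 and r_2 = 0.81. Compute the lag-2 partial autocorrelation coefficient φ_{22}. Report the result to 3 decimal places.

0.791

φ_{22} = (r_2 − r_1²) / (1 − r_1²)
r_1² = (0.3)² = 0.09
Numerator = 0.81 − 0.0900 = 0.7200; denominator = 1 − 0.0900 = 0.9100
φ_{22} = 0.7200 / 0.9100 = 0.791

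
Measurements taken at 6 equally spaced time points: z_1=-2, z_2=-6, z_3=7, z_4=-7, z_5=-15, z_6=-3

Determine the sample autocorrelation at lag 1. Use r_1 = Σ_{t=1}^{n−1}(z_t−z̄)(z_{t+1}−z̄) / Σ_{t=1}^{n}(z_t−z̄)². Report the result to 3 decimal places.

-0.150

Mean z̄ = (-2 − 6 + 7 − 7 − 15 − 3)/6 = -4.3333
Deviations from mean: 2.3333, -1.6667, 11.3333, -2.6667, -10.6667, 1.3333
Numerator Σ_{t=1}^{5}(z_t−z̄)(z_{t+1}−z̄) = -38.7778
Denominator Σ(z_t−z̄)² = 259.3333
r_1 = -38.7778 / 259.3333 = -0.150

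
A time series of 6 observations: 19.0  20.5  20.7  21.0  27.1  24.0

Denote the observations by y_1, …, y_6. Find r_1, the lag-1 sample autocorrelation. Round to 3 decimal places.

0.291

Mean ȳ = (19.0 + 20.5 + 20.7 + 21.0 + 27.1 + 24.0)/6 = 22.0500
Deviations from mean: -3.0500, -1.5500, -1.3500, -1.0500, 5.0500, 1.9500
Numerator Σ_{t=1}^{5}(y_t−ȳ)(y_{t+1}−ȳ) = 12.7825
Denominator Σ(y_t−ȳ)² = 43.9350
r_1 = 12.7825 / 43.9350 = 0.291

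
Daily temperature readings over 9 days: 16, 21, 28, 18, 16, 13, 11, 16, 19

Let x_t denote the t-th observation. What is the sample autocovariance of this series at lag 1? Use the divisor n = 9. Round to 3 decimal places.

Mean x̄ = (16 + 21 + 28 + 18 + 16 + 13 + 11 + 16 + 19)/9 = 17.5556
Σ_{t=1}^{8}(x_t−x̄)(x_{t+1}−x̄) = 79.4691
γ_1 = 79.4691 / 9 = 8.830

8.830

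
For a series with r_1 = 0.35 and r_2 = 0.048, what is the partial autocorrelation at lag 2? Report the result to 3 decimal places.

-0.085

φ_{22} = (r_2 − r_1²) / (1 − r_1²)
r_1² = (0.35)² = 0.1225
Numerator = 0.048 − 0.1225 = -0.0745; denominator = 1 − 0.1225 = 0.8775
φ_{22} = -0.0745 / 0.8775 = -0.085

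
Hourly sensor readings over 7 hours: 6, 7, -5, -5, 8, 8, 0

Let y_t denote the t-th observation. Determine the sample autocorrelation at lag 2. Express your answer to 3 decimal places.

-0.730

Mean ȳ = (6 + 7 − 5 − 5 + 8 + 8 + 0)/7 = 2.7143
Deviations from mean: 3.2857, 4.2857, -7.7143, -7.7143, 5.2857, 5.2857, -2.7143
Numerator Σ_{t=1}^{5}(y_t−ȳ)(y_{t+2}−ȳ) = -154.3061
Denominator Σ(y_t−ȳ)² = 211.4286
r_2 = -154.3061 / 211.4286 = -0.730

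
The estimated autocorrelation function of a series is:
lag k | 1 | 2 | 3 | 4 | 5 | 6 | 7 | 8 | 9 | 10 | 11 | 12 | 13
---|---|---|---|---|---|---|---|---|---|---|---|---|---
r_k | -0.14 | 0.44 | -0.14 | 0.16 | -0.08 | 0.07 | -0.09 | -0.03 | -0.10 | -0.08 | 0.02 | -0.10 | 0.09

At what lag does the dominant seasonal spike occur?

The largest autocorrelation is r_2 = 0.44, with a weaker echo at lag 4 (0.16); the remaining lags stay at or below 0.09.
The dominant spike at lag 2 indicates a seasonal period of 2.

2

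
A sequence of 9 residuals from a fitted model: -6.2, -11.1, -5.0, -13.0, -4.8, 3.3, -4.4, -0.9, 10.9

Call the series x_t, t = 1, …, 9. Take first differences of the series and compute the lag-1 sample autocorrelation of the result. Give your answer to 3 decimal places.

First differences Δx: -4.9, 6.1, -8.0, 8.2, 8.1, -7.7, 3.5, 11.8
Mean of differences = 2.1375
Numerator Σ(Δx_t−Δx̄)(Δx_{t+1}−Δx̄) = -152.2614
Denominator Σ(Δx_t−Δx̄)² = 432.2988
r_1(Δx) = -152.2614 / 432.2988 = -0.352

-0.352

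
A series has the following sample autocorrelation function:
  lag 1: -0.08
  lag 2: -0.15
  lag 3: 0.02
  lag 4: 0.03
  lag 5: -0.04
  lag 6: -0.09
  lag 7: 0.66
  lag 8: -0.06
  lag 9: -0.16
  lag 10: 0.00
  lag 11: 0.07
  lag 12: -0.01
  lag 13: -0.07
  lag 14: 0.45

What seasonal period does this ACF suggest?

The largest autocorrelation is r_7 = 0.66, with a weaker echo at lag 14 (0.45); the remaining lags stay at or below 0.07.
The dominant spike at lag 7 indicates a seasonal period of 7.

7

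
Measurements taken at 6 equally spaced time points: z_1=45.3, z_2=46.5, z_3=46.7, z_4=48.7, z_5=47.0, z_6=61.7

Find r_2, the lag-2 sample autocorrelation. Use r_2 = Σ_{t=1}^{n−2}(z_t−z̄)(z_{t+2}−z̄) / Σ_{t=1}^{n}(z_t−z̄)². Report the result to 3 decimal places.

Mean z̄ = (45.3 + 46.5 + 46.7 + 48.7 + 47.0 + 61.7)/6 = 49.3167
Deviations from mean: -4.0167, -2.8167, -2.6167, -0.6167, -2.3167, 12.3833
Numerator Σ_{t=1}^{4}(z_t−z̄)(z_{t+2}−z̄) = 10.6728
Denominator Σ(z_t−z̄)² = 190.0083
r_2 = 10.6728 / 190.0083 = 0.056

0.056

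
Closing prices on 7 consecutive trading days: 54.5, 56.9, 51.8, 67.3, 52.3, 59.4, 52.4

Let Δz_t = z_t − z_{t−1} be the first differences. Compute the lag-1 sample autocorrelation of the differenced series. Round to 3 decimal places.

First differences Δz: 2.4, -5.1, 15.5, -15.0, 7.1, -7.0
Mean of differences = -0.3500
Numerator Σ(Δz_t−Δz̄)(Δz_{t+1}−Δz̄) = -479.2375
Denominator Σ(Δz_t−Δz̄)² = 595.6950
r_1(Δz) = -479.2375 / 595.6950 = -0.805

-0.805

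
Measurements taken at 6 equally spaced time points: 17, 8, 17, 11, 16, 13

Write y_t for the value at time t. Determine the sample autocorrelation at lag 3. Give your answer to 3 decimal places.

Mean ȳ = (17 + 8 + 17 + 11 + 16 + 13)/6 = 13.6667
Deviations from mean: 3.3333, -5.6667, 3.3333, -2.6667, 2.3333, -0.6667
Σ(y_t−ȳ)(y_{t+3}−ȳ) = (-8.8889) + (-13.2222) + (-2.2222) = -24.3333
Denominator Σ(y_t−ȳ)² = 67.3333
r_3 = -24.3333 / 67.3333 = -0.361

-0.361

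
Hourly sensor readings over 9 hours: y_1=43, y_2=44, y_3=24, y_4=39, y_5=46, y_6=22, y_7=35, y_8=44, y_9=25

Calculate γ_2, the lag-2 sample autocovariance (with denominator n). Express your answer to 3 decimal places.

Mean ȳ = (43 + 44 + 24 + 39 + 46 + 22 + 35 + 44 + 25)/9 = 35.7778
Σ_{t=1}^{7}(y_t−ȳ)(y_{t+2}−ȳ) = -336.2099
γ_2 = -336.2099 / 9 = -37.357

-37.357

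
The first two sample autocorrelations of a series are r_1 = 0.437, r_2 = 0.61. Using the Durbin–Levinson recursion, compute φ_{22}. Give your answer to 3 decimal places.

φ_{22} = (r_2 − r_1²) / (1 − r_1²)
r_1² = (0.437)² = 0.190969
Numerator = 0.61 − 0.1910 = 0.4190; denominator = 1 − 0.1910 = 0.8090
φ_{22} = 0.4190 / 0.8090 = 0.518

0.518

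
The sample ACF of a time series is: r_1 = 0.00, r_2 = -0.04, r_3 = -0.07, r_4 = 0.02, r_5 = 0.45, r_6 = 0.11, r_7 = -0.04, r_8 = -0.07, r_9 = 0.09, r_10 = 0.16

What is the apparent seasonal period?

5

The largest autocorrelation is r_5 = 0.45, with a weaker echo at lag 10 (0.16); the remaining lags stay at or below 0.11.
The dominant spike at lag 5 indicates a seasonal period of 5.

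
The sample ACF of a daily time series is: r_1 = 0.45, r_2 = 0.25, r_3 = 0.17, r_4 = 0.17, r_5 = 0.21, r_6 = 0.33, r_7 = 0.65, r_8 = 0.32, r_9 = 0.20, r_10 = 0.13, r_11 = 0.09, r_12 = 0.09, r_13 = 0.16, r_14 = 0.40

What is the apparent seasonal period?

The largest autocorrelation is r_7 = 0.65; the remaining lags stay at or below 0.45. The elevated value at lag 1 (0.45), dropping to 0.25 at lag 2, reflects decaying short-term dependence rather than seasonality.
The dominant spike at lag 7 indicates a seasonal period of 7.

7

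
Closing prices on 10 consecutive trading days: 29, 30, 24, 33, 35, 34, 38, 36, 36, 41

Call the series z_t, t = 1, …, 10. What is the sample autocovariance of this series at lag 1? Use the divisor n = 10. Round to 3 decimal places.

9.244

Mean z̄ = (29 + 30 + 24 + 33 + 35 + 34 + 38 + 36 + 36 + 41)/10 = 33.6000
Σ_{t=1}^{9}(z_t−z̄)(z_{t+1}−z̄) = 92.4400
γ_1 = 92.4400 / 10 = 9.244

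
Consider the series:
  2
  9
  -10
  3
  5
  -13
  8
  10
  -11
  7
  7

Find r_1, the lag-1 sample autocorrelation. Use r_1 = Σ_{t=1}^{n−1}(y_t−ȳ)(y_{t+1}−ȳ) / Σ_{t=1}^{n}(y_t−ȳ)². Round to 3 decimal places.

Mean ȳ = (2 + 9 − 10 + 3 + 5 − 13 + 8 + 10 − 11 + 7 + 7)/11 = 1.5455
Numerator Σ_{t=1}^{10}(y_t−ȳ)(y_{t+1}−ȳ) = -328.7521
Denominator Σ(y_t−ȳ)² = 744.7273
r_1 = -328.7521 / 744.7273 = -0.441

-0.441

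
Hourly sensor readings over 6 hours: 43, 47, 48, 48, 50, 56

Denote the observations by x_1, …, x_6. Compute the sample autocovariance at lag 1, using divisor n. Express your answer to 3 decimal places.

Mean x̄ = (43 + 47 + 48 + 48 + 50 + 56)/6 = 48.6667
Deviations: -5.6667, -1.6667, -0.6667, -0.6667, 1.3333, 7.3333
Σ_{t=1}^{5}(x_t−x̄)(x_{t+1}−x̄) = 19.8889
γ_1 = 19.8889 / 6 = 3.315

3.315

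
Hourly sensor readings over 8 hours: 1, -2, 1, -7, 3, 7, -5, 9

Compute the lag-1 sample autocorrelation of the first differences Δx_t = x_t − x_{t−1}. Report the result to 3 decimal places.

-0.542

First differences Δx: -3, 3, -8, 10, 4, -12, 14
Mean of differences = 1.1429
Numerator Σ(Δx_t−Δx̄)(Δx_{t+1}−Δx̄) = -286.8776
Denominator Σ(Δx_t−Δx̄)² = 528.8571
r_1(Δx) = -286.8776 / 528.8571 = -0.542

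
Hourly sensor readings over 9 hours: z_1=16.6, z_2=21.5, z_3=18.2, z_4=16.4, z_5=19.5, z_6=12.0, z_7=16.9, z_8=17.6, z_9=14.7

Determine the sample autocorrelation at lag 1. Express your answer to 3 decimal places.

-0.206

Mean z̄ = (16.6 + 21.5 + 18.2 + 16.4 + 19.5 + 12.0 + 16.9 + 17.6 + 14.7)/9 = 17.0444
Numerator Σ_{t=1}^{8}(z_t−z̄)(z_{t+1}−z̄) = -12.1998
Denominator Σ(z_t−z̄)² = 59.1022
r_1 = -12.1998 / 59.1022 = -0.206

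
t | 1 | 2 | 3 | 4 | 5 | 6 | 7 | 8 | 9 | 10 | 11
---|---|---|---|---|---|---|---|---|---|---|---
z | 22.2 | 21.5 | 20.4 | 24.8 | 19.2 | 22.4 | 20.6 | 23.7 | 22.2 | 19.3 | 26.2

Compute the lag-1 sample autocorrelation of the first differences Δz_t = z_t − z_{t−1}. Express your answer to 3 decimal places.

First differences Δz: -0.7, -1.1, 4.4, -5.6, 3.2, -1.8, 3.1, -1.5, -2.9, 6.9
Mean of differences = 0.4000
Numerator Σ(Δz_t−Δz̄)(Δz_{t+1}−Δz̄) = -77.5600
Denominator Σ(Δz_t−Δz̄)² = 132.1800
r_1(Δz) = -77.5600 / 132.1800 = -0.587

-0.587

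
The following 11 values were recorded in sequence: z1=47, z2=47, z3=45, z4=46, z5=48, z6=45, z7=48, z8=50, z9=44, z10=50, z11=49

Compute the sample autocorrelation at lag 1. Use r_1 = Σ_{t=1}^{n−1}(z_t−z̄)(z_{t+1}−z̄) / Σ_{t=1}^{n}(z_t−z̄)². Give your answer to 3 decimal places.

-0.289

Mean z̄ = (47 + 47 + 45 + 46 + 48 + 45 + 48 + 50 + 44 + 50 + 49)/11 = 47.1818
Numerator Σ_{t=1}^{10}(z_t−z̄)(z_{t+1}−z̄) = -12.0331
Denominator Σ(z_t−z̄)² = 41.6364
r_1 = -12.0331 / 41.6364 = -0.289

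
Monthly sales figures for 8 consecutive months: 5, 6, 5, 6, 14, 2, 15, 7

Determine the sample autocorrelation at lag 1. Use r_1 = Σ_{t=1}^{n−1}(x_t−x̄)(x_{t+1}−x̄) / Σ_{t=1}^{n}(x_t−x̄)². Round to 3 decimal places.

-0.543

Mean x̄ = (5 + 6 + 5 + 6 + 14 + 2 + 15 + 7)/8 = 7.5000
Σ(x_t−x̄)(x_{t+1}−x̄) = (3.7500) + (3.7500) + (3.7500) + (-9.7500) + (-35.7500) + (-41.2500) + (-3.7500) = -79.2500
Denominator Σ(x_t−x̄)² = 146.0000
r_1 = -79.2500 / 146.0000 = -0.543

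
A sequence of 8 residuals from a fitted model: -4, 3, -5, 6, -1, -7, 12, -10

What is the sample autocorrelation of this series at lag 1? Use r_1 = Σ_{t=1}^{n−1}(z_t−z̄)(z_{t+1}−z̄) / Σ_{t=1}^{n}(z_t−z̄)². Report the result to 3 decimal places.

-0.678

Mean z̄ = (-4 + 3 − 5 + 6 − 1 − 7 + 12 − 10)/8 = -0.7500
Deviations from mean: -3.2500, 3.7500, -4.2500, 6.7500, -0.2500, -6.2500, 12.7500, -9.2500
Numerator Σ_{t=1}^{7}(z_t−z̄)(z_{t+1}−z̄) = -254.5625
Denominator Σ(z_t−z̄)² = 375.5000
r_1 = -254.5625 / 375.5000 = -0.678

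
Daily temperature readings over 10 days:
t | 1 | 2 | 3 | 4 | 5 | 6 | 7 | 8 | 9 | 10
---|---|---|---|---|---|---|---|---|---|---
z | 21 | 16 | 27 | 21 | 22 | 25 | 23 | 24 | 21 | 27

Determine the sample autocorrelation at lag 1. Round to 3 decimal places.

Mean z̄ = (21 + 16 + 27 + 21 + 22 + 25 + 23 + 24 + 21 + 27)/10 = 22.7000
Numerator Σ_{t=1}^{9}(z_t−z̄)(z_{t+1}−z̄) = -33.5900
Denominator Σ(z_t−z̄)² = 98.1000
r_1 = -33.5900 / 98.1000 = -0.342

-0.342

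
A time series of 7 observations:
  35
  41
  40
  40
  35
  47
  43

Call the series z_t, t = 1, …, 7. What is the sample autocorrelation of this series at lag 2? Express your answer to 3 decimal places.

Mean z̄ = (35 + 41 + 40 + 40 + 35 + 47 + 43)/7 = 40.1429
Deviations from mean: -5.1429, 0.8571, -0.1429, -0.1429, -5.1429, 6.8571, 2.8571
Σ(z_t−z̄)(z_{t+2}−z̄) = (0.7347) + (-0.1224) + (0.7347) + (-0.9796) + (-14.6939) = -14.3265
Denominator Σ(z_t−z̄)² = 108.8571
r_2 = -14.3265 / 108.8571 = -0.132

-0.132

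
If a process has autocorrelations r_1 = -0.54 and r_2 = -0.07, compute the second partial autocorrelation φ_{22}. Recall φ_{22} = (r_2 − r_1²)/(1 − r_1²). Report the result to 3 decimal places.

-0.510

φ_{22} = (r_2 − r_1²) / (1 − r_1²)
r_1² = (-0.54)² = 0.2916
Numerator = -0.07 − 0.2916 = -0.3616; denominator = 1 − 0.2916 = 0.7084
φ_{22} = -0.3616 / 0.7084 = -0.510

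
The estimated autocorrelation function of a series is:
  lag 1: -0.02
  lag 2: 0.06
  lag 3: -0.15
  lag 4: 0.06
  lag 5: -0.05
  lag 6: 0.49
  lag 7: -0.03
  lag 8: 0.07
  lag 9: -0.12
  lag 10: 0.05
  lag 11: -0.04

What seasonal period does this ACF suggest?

6

The largest autocorrelation is r_6 = 0.49; the remaining lags stay at or below 0.07.
The dominant spike at lag 6 indicates a seasonal period of 6.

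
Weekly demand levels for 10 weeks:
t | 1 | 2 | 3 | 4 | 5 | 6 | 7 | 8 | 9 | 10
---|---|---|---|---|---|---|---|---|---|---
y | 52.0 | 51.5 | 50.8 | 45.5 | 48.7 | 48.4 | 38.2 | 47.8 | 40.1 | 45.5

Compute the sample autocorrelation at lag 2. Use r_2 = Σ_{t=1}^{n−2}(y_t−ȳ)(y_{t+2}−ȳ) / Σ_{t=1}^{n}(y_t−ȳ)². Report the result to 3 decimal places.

Mean ȳ = (52.0 + 51.5 + 50.8 + 45.5 + 48.7 + 48.4 + 38.2 + 47.8 + 40.1 + 45.5)/10 = 46.8500
Numerator Σ_{t=1}^{8}(y_t−ȳ)(y_{t+2}−ȳ) = 61.8550
Denominator Σ(y_t−ȳ)² = 194.5050
r_2 = 61.8550 / 194.5050 = 0.318

0.318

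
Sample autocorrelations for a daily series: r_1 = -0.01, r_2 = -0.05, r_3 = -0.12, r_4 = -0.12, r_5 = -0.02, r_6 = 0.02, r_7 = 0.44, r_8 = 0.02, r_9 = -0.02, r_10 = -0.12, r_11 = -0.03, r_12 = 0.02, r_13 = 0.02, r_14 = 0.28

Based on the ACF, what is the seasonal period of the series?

The largest autocorrelation is r_7 = 0.44, with a weaker echo at lag 14 (0.28); the remaining lags stay at or below 0.02.
The dominant spike at lag 7 indicates a seasonal period of 7.

7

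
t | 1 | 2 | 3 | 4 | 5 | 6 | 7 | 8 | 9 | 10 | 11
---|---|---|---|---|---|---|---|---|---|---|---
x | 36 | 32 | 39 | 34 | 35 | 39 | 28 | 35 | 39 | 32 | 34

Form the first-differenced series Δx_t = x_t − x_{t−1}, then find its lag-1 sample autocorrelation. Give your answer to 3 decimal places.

First differences Δx: -4, 7, -5, 1, 4, -11, 7, 4, -7, 2
Mean of differences = -0.2000
Numerator Σ(Δx_t−Δx̄)(Δx_{t+1}−Δx̄) = -199.0400
Denominator Σ(Δx_t−Δx̄)² = 345.6000
r_1(Δx) = -199.0400 / 345.6000 = -0.576

-0.576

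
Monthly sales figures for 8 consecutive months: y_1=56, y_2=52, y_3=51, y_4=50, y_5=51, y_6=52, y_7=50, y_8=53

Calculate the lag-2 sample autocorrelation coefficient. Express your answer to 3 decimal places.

Mean ȳ = (56 + 52 + 51 + 50 + 51 + 52 + 50 + 53)/8 = 51.8750
Σ(y_t−ȳ)(y_{t+2}−ȳ) = (-3.6094) + (-0.2344) + (0.7656) + (-0.2344) + (1.6406) + (0.1406) = -1.5313
Denominator Σ(y_t−ȳ)² = 26.8750
r_2 = -1.5313 / 26.8750 = -0.057

-0.057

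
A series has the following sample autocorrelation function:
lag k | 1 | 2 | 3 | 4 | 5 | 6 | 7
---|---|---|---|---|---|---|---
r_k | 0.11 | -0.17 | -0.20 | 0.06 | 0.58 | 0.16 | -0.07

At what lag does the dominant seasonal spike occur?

The largest autocorrelation is r_5 = 0.58; the remaining lags stay at or below 0.16.
The dominant spike at lag 5 indicates a seasonal period of 5.

5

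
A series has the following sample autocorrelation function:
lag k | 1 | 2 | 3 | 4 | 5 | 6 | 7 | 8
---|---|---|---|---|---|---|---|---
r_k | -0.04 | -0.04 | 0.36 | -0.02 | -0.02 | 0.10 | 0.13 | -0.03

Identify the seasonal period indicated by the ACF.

3

The largest autocorrelation is r_3 = 0.36; the remaining lags stay at or below 0.13.
The dominant spike at lag 3 indicates a seasonal period of 3.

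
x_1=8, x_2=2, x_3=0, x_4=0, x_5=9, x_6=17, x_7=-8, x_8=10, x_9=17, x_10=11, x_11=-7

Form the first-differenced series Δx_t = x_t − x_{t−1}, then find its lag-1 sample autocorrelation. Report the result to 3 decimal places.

First differences Δx: -6, -2, 0, 9, 8, -25, 18, 7, -6, -18
Mean of differences = -1.5000
Numerator Σ(Δx_t−Δx̄)(Δx_{t+1}−Δx̄) = -362.7500
Denominator Σ(Δx_t−Δx̄)² = 1520.5000
r_1(Δx) = -362.7500 / 1520.5000 = -0.239

-0.239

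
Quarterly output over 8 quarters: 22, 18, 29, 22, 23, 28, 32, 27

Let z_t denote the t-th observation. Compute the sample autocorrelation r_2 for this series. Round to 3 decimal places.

Mean z̄ = (22 + 18 + 29 + 22 + 23 + 28 + 32 + 27)/8 = 25.1250
Deviations from mean: -3.1250, -7.1250, 3.8750, -3.1250, -2.1250, 2.8750, 6.8750, 1.8750
Numerator Σ_{t=1}^{6}(z_t−z̄)(z_{t+2}−z̄) = -16.2813
Denominator Σ(z_t−z̄)² = 148.8750
r_2 = -16.2813 / 148.8750 = -0.109

-0.109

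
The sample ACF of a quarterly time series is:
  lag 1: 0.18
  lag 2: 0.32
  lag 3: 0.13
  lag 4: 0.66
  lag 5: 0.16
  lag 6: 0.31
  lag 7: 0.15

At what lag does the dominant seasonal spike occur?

4

The largest autocorrelation is r_4 = 0.66; the remaining lags stay at or below 0.32.
The dominant spike at lag 4 indicates a seasonal period of 4.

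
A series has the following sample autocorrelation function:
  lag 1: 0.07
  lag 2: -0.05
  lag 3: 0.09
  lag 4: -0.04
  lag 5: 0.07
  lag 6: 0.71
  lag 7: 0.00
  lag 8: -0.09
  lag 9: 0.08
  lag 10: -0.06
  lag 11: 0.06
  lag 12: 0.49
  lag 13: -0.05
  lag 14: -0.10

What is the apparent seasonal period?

6

The largest autocorrelation is r_6 = 0.71, with a weaker echo at lag 12 (0.49); the remaining lags stay at or below 0.09.
The dominant spike at lag 6 indicates a seasonal period of 6.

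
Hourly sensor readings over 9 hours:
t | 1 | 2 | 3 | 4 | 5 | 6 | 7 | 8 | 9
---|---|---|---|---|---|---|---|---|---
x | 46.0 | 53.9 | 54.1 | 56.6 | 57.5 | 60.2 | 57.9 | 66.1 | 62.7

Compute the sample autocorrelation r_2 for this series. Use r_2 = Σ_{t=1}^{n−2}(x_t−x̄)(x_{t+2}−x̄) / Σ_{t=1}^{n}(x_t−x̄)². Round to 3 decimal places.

0.244

Mean x̄ = (46.0 + 53.9 + 54.1 + 56.6 + 57.5 + 60.2 + 57.9 + 66.1 + 62.7)/9 = 57.2222
Numerator Σ_{t=1}^{7}(x_t−x̄)(x_{t+2}−x̄) = 64.7223
Denominator Σ(x_t−x̄)² = 265.3356
r_2 = 64.7223 / 265.3356 = 0.244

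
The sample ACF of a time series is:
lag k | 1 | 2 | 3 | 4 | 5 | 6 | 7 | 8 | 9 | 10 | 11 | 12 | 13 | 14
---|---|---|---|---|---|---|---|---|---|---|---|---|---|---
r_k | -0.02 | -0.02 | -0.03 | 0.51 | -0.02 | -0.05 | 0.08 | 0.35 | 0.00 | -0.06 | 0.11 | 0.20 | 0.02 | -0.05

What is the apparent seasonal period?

The largest autocorrelation is r_4 = 0.51, with weaker echoes at lags 8 (0.35) and 12 (0.20); the remaining lags stay at or below 0.11.
The dominant spike at lag 4 indicates a seasonal period of 4.

4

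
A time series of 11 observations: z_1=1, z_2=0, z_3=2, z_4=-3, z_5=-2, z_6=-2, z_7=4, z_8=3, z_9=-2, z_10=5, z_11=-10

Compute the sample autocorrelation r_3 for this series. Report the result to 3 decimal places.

-0.180

Mean z̄ = (1 + 0 + 2 − 3 − 2 − 2 + 4 + 3 − 2 + 5 − 10)/11 = -0.3636
Numerator Σ_{t=1}^{8}(z_t−z̄)(z_{t+3}−z̄) = -31.3967
Denominator Σ(z_t−z̄)² = 174.5455
r_3 = -31.3967 / 174.5455 = -0.180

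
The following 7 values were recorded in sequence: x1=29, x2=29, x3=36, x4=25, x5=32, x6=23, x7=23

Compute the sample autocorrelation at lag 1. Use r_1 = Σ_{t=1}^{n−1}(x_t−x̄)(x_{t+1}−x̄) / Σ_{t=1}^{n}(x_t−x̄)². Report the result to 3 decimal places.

Mean x̄ = (29 + 29 + 36 + 25 + 32 + 23 + 23)/7 = 28.1429
Deviations from mean: 0.8571, 0.8571, 7.8571, -3.1429, 3.8571, -5.1429, -5.1429
Σ(x_t−x̄)(x_{t+1}−x̄) = (0.7347) + (6.7347) + (-24.6939) + (-12.1224) + (-19.8367) + (26.4490) = -22.7347
Denominator Σ(x_t−x̄)² = 140.8571
r_1 = -22.7347 / 140.8571 = -0.161

-0.161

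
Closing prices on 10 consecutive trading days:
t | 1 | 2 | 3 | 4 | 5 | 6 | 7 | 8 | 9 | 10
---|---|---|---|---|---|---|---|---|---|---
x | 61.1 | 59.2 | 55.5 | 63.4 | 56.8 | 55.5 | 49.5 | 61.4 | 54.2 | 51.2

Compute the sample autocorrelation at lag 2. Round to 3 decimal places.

-0.060

Mean x̄ = (61.1 + 59.2 + 55.5 + 63.4 + 56.8 + 55.5 + 49.5 + 61.4 + 54.2 + 51.2)/10 = 56.7800
Numerator Σ_{t=1}^{8}(x_t−x̄)(x_{t+2}−x̄) = -11.0648
Denominator Σ(x_t−x̄)² = 183.7560
r_2 = -11.0648 / 183.7560 = -0.060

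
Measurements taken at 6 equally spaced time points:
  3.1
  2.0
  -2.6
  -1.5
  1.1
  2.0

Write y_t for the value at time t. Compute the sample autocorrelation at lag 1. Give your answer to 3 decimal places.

Mean ȳ = (3.1 + 2.0 − 2.6 − 1.5 + 1.1 + 2.0)/6 = 0.6833
Σ(y_t−ȳ)(y_{t+1}−ȳ) = (3.1819) + (-4.3231) + (7.1686) + (-0.9097) + (0.5486) = 5.6664
Denominator Σ(y_t−ȳ)² = 25.0283
r_1 = 5.6664 / 25.0283 = 0.226

0.226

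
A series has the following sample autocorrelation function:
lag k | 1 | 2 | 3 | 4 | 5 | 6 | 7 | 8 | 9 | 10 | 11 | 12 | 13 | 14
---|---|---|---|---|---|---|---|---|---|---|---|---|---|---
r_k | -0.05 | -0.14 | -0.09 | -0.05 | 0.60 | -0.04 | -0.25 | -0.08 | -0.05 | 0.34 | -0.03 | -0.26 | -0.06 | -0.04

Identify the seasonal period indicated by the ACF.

The largest autocorrelation is r_5 = 0.60, with a weaker echo at lag 10 (0.34); the remaining lags stay at or below -0.03.
The dominant spike at lag 5 indicates a seasonal period of 5.

5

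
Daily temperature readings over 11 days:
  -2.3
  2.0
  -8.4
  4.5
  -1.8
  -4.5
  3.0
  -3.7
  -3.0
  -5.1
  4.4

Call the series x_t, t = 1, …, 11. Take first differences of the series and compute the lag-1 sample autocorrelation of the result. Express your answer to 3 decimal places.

-0.631

First differences Δx: 4.3, -10.4, 12.9, -6.3, -2.7, 7.5, -6.7, 0.7, -2.1, 9.5
Mean of differences = 0.6700
Numerator Σ(Δx_t−Δx̄)(Δx_{t+1}−Δx̄) = -335.4419
Denominator Σ(Δx_t−Δx̄)² = 531.8410
r_1(Δx) = -335.4419 / 531.8410 = -0.631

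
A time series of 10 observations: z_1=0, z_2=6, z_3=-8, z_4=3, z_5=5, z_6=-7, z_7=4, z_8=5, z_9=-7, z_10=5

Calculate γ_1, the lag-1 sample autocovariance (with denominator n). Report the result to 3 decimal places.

-17.096

Mean z̄ = (0 + 6 − 8 + 3 + 5 − 7 + 4 + 5 − 7 + 5)/10 = 0.6000
Σ_{t=1}^{9}(z_t−z̄)(z_{t+1}−z̄) = -170.9600
γ_1 = -170.9600 / 10 = -17.096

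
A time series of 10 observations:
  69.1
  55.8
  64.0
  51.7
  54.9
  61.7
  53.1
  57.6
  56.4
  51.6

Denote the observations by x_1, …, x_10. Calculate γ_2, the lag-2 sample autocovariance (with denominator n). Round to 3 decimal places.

Mean x̄ = (69.1 + 55.8 + 64.0 + 51.7 + 54.9 + 61.7 + 53.1 + 57.6 + 56.4 + 51.6)/10 = 57.5900
Σ_{t=1}^{8}(x_t−x̄)(x_{t+2}−x̄) = 60.2738
γ_2 = 60.2738 / 10 = 6.027

6.027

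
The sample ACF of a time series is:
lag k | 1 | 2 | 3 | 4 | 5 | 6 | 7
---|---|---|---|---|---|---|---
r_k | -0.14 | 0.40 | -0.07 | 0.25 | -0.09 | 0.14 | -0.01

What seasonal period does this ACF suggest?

The largest autocorrelation is r_2 = 0.40, with a weaker echo at lag 4 (0.25); the remaining lags stay at or below 0.14.
The dominant spike at lag 2 indicates a seasonal period of 2.

2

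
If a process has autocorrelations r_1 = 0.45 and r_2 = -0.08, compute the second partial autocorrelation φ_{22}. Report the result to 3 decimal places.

φ_{22} = (r_2 − r_1²) / (1 − r_1²)
r_1² = (0.45)² = 0.2025
Numerator = -0.08 − 0.2025 = -0.2825; denominator = 1 − 0.2025 = 0.7975
φ_{22} = -0.2825 / 0.7975 = -0.354

-0.354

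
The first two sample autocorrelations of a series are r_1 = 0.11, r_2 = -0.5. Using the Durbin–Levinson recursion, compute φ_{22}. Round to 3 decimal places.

φ_{22} = (r_2 − r_1²) / (1 − r_1²)
r_1² = (0.11)² = 0.0121
Numerator = -0.5 − 0.0121 = -0.5121; denominator = 1 − 0.0121 = 0.9879
φ_{22} = -0.5121 / 0.9879 = -0.518

-0.518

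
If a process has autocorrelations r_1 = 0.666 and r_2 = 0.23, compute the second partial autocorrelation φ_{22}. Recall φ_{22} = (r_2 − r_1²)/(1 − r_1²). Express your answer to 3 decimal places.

-0.384

φ_{22} = (r_2 − r_1²) / (1 − r_1²)
r_1² = (0.666)² = 0.443556
Numerator = 0.23 − 0.4436 = -0.2136; denominator = 1 − 0.4436 = 0.5564
φ_{22} = -0.2136 / 0.5564 = -0.384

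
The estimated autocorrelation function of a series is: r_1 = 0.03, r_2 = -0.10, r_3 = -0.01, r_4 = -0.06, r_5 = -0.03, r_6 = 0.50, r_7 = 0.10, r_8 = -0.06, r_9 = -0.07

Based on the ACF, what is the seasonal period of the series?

The largest autocorrelation is r_6 = 0.50; the remaining lags stay at or below 0.10.
The dominant spike at lag 6 indicates a seasonal period of 6.

6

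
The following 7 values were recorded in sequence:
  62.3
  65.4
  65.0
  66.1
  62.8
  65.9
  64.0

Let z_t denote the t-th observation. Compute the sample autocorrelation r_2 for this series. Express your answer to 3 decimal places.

Mean z̄ = (62.3 + 65.4 + 65.0 + 66.1 + 62.8 + 65.9 + 64.0)/7 = 64.5000
Deviations from mean: -2.2000, 0.9000, 0.5000, 1.6000, -1.7000, 1.4000, -0.5000
Numerator Σ_{t=1}^{5}(z_t−z̄)(z_{t+2}−z̄) = 2.5800
Denominator Σ(z_t−z̄)² = 13.5600
r_2 = 2.5800 / 13.5600 = 0.190

0.190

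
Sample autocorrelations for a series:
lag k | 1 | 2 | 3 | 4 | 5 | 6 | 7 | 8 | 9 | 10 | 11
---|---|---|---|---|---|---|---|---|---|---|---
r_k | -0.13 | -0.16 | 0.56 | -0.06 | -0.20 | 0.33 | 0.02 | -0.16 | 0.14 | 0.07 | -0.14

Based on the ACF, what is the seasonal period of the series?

The largest autocorrelation is r_3 = 0.56, with a weaker echo at lag 6 (0.33); the remaining lags stay at or below 0.14.
The dominant spike at lag 3 indicates a seasonal period of 3.

3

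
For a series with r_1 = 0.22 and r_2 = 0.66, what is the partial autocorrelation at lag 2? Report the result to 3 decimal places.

0.643

φ_{22} = (r_2 − r_1²) / (1 − r_1²)
r_1² = (0.22)² = 0.0484
Numerator = 0.66 − 0.0484 = 0.6116; denominator = 1 − 0.0484 = 0.9516
φ_{22} = 0.6116 / 0.9516 = 0.643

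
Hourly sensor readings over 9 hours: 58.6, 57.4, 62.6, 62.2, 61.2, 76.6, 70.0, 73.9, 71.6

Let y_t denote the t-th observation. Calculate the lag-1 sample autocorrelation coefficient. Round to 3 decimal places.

0.479

Mean ȳ = (58.6 + 57.4 + 62.6 + 62.2 + 61.2 + 76.6 + 70.0 + 73.9 + 71.6)/9 = 66.0111
Numerator Σ_{t=1}^{8}(y_t−ȳ)(y_{t+1}−ȳ) = 191.3788
Denominator Σ(y_t−ȳ)² = 399.8889
r_1 = 191.3788 / 399.8889 = 0.479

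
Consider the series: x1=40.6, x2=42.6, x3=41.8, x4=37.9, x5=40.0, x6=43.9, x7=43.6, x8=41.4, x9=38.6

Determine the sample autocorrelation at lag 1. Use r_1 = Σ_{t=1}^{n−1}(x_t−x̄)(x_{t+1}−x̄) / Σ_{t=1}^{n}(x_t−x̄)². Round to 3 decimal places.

Mean x̄ = (40.6 + 42.6 + 41.8 + 37.9 + 40.0 + 43.9 + 43.6 + 41.4 + 38.6)/9 = 41.1556
Numerator Σ_{t=1}^{8}(x_t−x̄)(x_{t+1}−x̄) = 5.3025
Denominator Σ(x_t−x̄)² = 34.8422
r_1 = 5.3025 / 34.8422 = 0.152

0.152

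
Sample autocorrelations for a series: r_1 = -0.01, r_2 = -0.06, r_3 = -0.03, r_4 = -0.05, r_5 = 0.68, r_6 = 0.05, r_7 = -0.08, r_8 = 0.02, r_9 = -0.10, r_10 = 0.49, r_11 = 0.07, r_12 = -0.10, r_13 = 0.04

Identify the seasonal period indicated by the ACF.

The largest autocorrelation is r_5 = 0.68, with a weaker echo at lag 10 (0.49); the remaining lags stay at or below 0.07.
The dominant spike at lag 5 indicates a seasonal period of 5.

5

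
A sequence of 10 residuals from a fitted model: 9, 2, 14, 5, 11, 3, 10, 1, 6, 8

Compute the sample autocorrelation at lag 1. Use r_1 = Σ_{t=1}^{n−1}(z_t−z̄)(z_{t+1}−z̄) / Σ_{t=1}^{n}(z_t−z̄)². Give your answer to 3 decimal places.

Mean z̄ = (9 + 2 + 14 + 5 + 11 + 3 + 10 + 1 + 6 + 8)/10 = 6.9000
Numerator Σ_{t=1}^{9}(z_t−z̄)(z_{t+1}−z̄) = -108.4100
Denominator Σ(z_t−z̄)² = 160.9000
r_1 = -108.4100 / 160.9000 = -0.674

-0.674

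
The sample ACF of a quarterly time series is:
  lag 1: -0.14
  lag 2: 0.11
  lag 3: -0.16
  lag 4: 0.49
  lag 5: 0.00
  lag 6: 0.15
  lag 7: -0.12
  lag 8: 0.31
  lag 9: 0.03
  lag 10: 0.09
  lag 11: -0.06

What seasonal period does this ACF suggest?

4

The largest autocorrelation is r_4 = 0.49, with a weaker echo at lag 8 (0.31); the remaining lags stay at or below 0.15.
The dominant spike at lag 4 indicates a seasonal period of 4.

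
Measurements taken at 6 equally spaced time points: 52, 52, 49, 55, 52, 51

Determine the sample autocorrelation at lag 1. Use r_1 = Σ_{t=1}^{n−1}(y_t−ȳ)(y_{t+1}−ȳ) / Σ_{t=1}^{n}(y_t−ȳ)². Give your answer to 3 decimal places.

Mean ȳ = (52 + 52 + 49 + 55 + 52 + 51)/6 = 51.8333
Deviations from mean: 0.1667, 0.1667, -2.8333, 3.1667, 0.1667, -0.8333
Numerator Σ_{t=1}^{5}(y_t−ȳ)(y_{t+1}−ȳ) = -9.0278
Denominator Σ(y_t−ȳ)² = 18.8333
r_1 = -9.0278 / 18.8333 = -0.479

-0.479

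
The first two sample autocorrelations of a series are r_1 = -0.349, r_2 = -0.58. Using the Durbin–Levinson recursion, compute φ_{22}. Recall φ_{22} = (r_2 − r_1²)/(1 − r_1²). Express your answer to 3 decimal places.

-0.799

φ_{22} = (r_2 − r_1²) / (1 − r_1²)
r_1² = (-0.349)² = 0.121801
Numerator = -0.58 − 0.1218 = -0.7018; denominator = 1 − 0.1218 = 0.8782
φ_{22} = -0.7018 / 0.8782 = -0.799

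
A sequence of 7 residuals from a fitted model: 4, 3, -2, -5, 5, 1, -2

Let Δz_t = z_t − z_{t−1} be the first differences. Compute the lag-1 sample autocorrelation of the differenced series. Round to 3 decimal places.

-0.266

First differences Δz: -1, -5, -3, 10, -4, -3
Mean of differences = -1.0000
Numerator Σ(Δz_t−Δz̄)(Δz_{t+1}−Δz̄) = -41.0000
Denominator Σ(Δz_t−Δz̄)² = 154.0000
r_1(Δz) = -41.0000 / 154.0000 = -0.266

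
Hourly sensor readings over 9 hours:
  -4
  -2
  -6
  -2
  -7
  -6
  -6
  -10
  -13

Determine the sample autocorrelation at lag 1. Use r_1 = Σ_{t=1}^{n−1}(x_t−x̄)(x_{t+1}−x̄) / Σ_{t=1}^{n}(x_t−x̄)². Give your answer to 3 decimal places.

0.321

Mean x̄ = (-4 − 2 − 6 − 2 − 7 − 6 − 6 − 10 − 13)/9 = -6.2222
Numerator Σ_{t=1}^{8}(x_t−x̄)(x_{t+1}−x̄) = 32.6173
Denominator Σ(x_t−x̄)² = 101.5556
r_1 = 32.6173 / 101.5556 = 0.321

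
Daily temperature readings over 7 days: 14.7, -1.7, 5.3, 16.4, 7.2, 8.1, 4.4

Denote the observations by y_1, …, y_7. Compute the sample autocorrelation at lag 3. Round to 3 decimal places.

Mean ȳ = (14.7 − 1.7 + 5.3 + 16.4 + 7.2 + 8.1 + 4.4)/7 = 7.7714
Deviations from mean: 6.9286, -9.4714, -2.4714, 8.6286, -0.5714, 0.3286, -3.3714
Σ(y_t−ȳ)(y_{t+3}−ȳ) = (59.7837) + (5.4122) + (-0.8120) + (-29.0906) = 35.2933
Denominator Σ(y_t−ȳ)² = 230.0743
r_3 = 35.2933 / 230.0743 = 0.153

0.153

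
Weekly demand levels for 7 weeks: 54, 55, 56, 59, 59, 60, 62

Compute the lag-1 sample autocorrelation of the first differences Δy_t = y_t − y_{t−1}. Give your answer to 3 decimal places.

-0.458

First differences Δy: 1, 1, 3, 0, 1, 2
Mean of differences = 1.3333
Numerator Σ(Δy_t−Δȳ)(Δy_{t+1}−Δȳ) = -2.4444
Denominator Σ(Δy_t−Δȳ)² = 5.3333
r_1(Δy) = -2.4444 / 5.3333 = -0.458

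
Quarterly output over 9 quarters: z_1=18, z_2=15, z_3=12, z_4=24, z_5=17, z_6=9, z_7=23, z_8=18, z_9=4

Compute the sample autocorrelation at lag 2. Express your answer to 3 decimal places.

Mean z̄ = (18 + 15 + 12 + 24 + 17 + 9 + 23 + 18 + 4)/9 = 15.5556
Σ(z_t−z̄)(z_{t+2}−z̄) = (-8.6914) + (-4.6914) + (-5.1358) + (-55.3580) + (10.7531) + (-16.0247) + (-86.0247) = -165.1728
Denominator Σ(z_t−z̄)² = 330.2222
r_2 = -165.1728 / 330.2222 = -0.500

-0.500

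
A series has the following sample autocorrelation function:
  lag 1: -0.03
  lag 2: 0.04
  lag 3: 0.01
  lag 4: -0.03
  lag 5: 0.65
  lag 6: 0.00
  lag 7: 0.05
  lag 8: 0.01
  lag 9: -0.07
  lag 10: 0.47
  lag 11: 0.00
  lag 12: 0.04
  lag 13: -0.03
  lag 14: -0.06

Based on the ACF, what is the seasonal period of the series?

The largest autocorrelation is r_5 = 0.65, with a weaker echo at lag 10 (0.47); the remaining lags stay at or below 0.05.
The dominant spike at lag 5 indicates a seasonal period of 5.

5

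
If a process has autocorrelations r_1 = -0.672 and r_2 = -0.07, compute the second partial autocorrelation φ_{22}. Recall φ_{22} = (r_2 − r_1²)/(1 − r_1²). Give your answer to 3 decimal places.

φ_{22} = (r_2 − r_1²) / (1 − r_1²)
r_1² = (-0.672)² = 0.451584
Numerator = -0.07 − 0.4516 = -0.5216; denominator = 1 − 0.4516 = 0.5484
φ_{22} = -0.5216 / 0.5484 = -0.951

-0.951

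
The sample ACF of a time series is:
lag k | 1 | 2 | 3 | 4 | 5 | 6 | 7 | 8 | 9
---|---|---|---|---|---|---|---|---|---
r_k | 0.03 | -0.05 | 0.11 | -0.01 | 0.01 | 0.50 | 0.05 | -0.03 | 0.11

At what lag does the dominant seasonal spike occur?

6

The largest autocorrelation is r_6 = 0.50; the remaining lags stay at or below 0.11.
The dominant spike at lag 6 indicates a seasonal period of 6.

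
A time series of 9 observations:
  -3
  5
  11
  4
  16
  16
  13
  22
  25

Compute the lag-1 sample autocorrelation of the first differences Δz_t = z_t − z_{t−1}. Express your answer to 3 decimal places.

-0.509

First differences Δz: 8, 6, -7, 12, 0, -3, 9, 3
Mean of differences = 3.5000
Numerator Σ(Δz_t−Δz̄)(Δz_{t+1}−Δz̄) = -149.7500
Denominator Σ(Δz_t−Δz̄)² = 294.0000
r_1(Δz) = -149.7500 / 294.0000 = -0.509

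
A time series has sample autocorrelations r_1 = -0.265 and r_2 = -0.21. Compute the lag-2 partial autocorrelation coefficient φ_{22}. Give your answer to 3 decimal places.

-0.301

φ_{22} = (r_2 − r_1²) / (1 − r_1²)
r_1² = (-0.265)² = 0.070225
Numerator = -0.21 − 0.0702 = -0.2802; denominator = 1 − 0.0702 = 0.9298
φ_{22} = -0.2802 / 0.9298 = -0.301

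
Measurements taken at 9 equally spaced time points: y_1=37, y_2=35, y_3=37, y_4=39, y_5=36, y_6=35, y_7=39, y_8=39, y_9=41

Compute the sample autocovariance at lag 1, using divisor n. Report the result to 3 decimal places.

0.793

Mean ȳ = (37 + 35 + 37 + 39 + 36 + 35 + 39 + 39 + 41)/9 = 37.5556
Σ_{t=1}^{8}(y_t−ȳ)(y_{t+1}−ȳ) = 7.1358
γ_1 = 7.1358 / 9 = 0.793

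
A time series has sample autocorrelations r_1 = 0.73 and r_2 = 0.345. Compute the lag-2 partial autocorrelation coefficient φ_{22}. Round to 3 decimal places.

-0.402

φ_{22} = (r_2 − r_1²) / (1 − r_1²)
r_1² = (0.73)² = 0.5329
Numerator = 0.345 − 0.5329 = -0.1879; denominator = 1 − 0.5329 = 0.4671
φ_{22} = -0.1879 / 0.4671 = -0.402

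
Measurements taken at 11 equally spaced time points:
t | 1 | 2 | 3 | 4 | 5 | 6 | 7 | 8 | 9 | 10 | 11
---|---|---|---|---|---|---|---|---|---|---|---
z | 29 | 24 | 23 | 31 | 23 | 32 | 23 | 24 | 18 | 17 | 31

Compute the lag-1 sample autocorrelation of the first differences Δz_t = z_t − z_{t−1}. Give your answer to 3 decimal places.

-0.440

First differences Δz: -5, -1, 8, -8, 9, -9, 1, -6, -1, 14
Mean of differences = 0.2000
Numerator Σ(Δz_t−Δz̄)(Δz_{t+1}−Δz̄) = -241.6400
Denominator Σ(Δz_t−Δz̄)² = 549.6000
r_1(Δz) = -241.6400 / 549.6000 = -0.440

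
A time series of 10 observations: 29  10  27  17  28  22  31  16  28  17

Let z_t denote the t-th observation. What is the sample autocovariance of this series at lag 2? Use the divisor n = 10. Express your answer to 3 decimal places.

Mean z̄ = (29 + 10 + 27 + 17 + 28 + 22 + 31 + 16 + 28 + 17)/10 = 22.5000
Σ_{t=1}^{8}(z_t−z̄)(z_{t+2}−z̄) = 258.0000
γ_2 = 258.0000 / 10 = 25.800

25.800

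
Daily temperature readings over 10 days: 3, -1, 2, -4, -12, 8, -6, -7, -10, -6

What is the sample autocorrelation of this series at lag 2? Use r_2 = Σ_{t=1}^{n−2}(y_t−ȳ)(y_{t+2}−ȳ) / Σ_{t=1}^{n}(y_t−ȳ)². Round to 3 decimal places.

Mean ȳ = (3 − 1 + 2 − 4 − 12 + 8 − 6 − 7 − 10 − 6)/10 = -3.3000
Numerator Σ_{t=1}^{8}(y_t−ȳ)(y_{t+2}−ȳ) = -12.4800
Denominator Σ(y_t−ȳ)² = 350.1000
r_2 = -12.4800 / 350.1000 = -0.036

-0.036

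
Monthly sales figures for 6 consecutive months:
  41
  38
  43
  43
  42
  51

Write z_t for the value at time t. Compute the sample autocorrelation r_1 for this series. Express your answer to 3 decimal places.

Mean z̄ = (41 + 38 + 43 + 43 + 42 + 51)/6 = 43.0000
Deviations from mean: -2.0000, -5.0000, 0.0000, 0.0000, -1.0000, 8.0000
Σ(z_t−z̄)(z_{t+1}−z̄) = (10.0000) + (0.0000) + (0.0000) + (0.0000) + (-8.0000) = 2.0000
Denominator Σ(z_t−z̄)² = 94.0000
r_1 = 2.0000 / 94.0000 = 0.021

0.021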